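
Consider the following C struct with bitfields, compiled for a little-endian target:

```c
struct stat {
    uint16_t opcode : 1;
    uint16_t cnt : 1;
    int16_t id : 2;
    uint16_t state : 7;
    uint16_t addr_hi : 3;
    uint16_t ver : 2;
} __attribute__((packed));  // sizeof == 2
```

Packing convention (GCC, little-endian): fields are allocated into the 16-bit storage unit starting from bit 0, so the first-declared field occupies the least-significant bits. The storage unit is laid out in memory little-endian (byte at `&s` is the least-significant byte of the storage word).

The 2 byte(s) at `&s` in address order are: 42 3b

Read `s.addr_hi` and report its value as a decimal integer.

[0]=0x42 [1]=0x3b (little-endian) → word 0x3b42
opcode [0+:1] = (word>>0) & 0x1 = 0
cnt [1+:1] = (word>>1) & 0x1 = 1
id [2+:2] = (word>>2) & 0x3 = 0
state [4+:7] = (word>>4) & 0x7f = 52
addr_hi [11+:3] = (word>>11) & 0x7 = 7  ←
ver [14+:2] = (word>>14) & 0x3 = 0

7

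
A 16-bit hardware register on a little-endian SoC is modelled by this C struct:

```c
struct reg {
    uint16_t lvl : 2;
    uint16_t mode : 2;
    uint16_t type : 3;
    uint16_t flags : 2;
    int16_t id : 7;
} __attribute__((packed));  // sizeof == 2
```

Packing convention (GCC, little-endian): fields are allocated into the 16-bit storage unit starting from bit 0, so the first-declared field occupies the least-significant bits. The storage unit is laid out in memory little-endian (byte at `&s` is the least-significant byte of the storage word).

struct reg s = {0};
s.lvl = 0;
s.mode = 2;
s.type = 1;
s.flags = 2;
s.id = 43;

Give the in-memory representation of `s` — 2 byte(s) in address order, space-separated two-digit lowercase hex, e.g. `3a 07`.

lvl:2 = 0 → 0x0 << 0 → word 0x0000
mode:2 = 2 → 0x2 << 2 → word 0x0008
type:3 = 1 → 0x1 << 4 → word 0x0018
flags:2 = 2 → 0x2 << 7 → word 0x0118
id:7 = 43 → 0x2b << 9 → word 0x5718
word = 0x5718 → little-endian bytes:
  [0]=0x18  [1]=0x57

18 57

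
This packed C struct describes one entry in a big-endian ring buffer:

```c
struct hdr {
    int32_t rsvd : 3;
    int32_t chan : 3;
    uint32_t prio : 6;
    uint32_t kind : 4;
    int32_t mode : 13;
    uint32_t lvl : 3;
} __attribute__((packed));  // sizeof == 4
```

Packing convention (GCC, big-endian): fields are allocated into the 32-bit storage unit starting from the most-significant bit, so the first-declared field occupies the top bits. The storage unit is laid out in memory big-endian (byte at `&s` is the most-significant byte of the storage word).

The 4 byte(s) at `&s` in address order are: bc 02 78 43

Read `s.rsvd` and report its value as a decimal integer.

-3

[0]=0xbc [1]=0x02 [2]=0x78 [3]=0x43 (big-endian) → word 0xbc027843
rsvd:3 @ bit 29 → (0xbc027843>>29)&0x7 = 0x5  ←
chan:3 @ bit 26 → (0xbc027843>>26)&0x7 = 0x7
prio:6 @ bit 20 → (0xbc027843>>20)&0x3f = 0x0
kind:4 @ bit 16 → (0xbc027843>>16)&0xf = 0x2
mode:13 @ bit 3 → (0xbc027843>>3)&0x1fff = 0xf08
lvl:3 @ bit 0 → (0xbc027843>>0)&0x7 = 0x3
rsvd signed 3b, MSB=1: 5 - 8 = -3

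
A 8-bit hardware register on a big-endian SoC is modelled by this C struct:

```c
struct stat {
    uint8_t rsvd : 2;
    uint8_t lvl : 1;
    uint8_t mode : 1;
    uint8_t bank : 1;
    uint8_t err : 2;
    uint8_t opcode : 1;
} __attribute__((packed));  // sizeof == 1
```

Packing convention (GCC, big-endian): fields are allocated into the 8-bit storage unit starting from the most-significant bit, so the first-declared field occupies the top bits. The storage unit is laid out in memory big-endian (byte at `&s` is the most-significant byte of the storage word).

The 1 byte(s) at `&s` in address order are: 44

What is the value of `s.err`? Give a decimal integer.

2

[0]=0x44 (big-endian) → word 0x44
rsvd:2 @ bit 6 → (0x44>>6)&0x3 = 0x1
lvl:1 @ bit 5 → (0x44>>5)&0x1 = 0x0
mode:1 @ bit 4 → (0x44>>4)&0x1 = 0x0
bank:1 @ bit 3 → (0x44>>3)&0x1 = 0x0
err:2 @ bit 1 → (0x44>>1)&0x3 = 0x2  ←
opcode:1 @ bit 0 → (0x44>>0)&0x1 = 0x0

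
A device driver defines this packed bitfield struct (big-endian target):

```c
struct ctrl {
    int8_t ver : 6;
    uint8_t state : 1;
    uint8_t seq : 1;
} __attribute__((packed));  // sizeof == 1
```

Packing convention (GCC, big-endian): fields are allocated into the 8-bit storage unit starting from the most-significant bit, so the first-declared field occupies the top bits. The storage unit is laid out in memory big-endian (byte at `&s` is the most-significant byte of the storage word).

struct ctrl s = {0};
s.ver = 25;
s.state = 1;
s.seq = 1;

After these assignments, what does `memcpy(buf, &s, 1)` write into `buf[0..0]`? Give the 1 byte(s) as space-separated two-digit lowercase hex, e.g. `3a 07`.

ver:6 = 25 → 0x19 << 2 → word 0x64
state:1 = 1 → 0x1 << 1 → word 0x66
seq:1 = 1 → 0x1 << 0 → word 0x67
word = 0x67 → big-endian bytes:
  [0]=0x67

67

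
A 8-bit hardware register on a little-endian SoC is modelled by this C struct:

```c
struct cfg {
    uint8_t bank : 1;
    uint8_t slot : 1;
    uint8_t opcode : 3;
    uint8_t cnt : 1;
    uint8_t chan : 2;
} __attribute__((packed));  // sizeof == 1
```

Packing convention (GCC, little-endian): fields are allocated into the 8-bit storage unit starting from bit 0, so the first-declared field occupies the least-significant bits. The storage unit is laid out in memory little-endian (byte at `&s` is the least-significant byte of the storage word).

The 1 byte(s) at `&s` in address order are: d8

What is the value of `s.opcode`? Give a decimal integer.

[0]=0xd8 (little-endian) → word 0xd8
bank [0+:1] = (word>>0) & 0x1 = 0
slot [1+:1] = (word>>1) & 0x1 = 0
opcode [2+:3] = (word>>2) & 0x7 = 6  ←
cnt [5+:1] = (word>>5) & 0x1 = 0
chan [6+:2] = (word>>6) & 0x3 = 3

6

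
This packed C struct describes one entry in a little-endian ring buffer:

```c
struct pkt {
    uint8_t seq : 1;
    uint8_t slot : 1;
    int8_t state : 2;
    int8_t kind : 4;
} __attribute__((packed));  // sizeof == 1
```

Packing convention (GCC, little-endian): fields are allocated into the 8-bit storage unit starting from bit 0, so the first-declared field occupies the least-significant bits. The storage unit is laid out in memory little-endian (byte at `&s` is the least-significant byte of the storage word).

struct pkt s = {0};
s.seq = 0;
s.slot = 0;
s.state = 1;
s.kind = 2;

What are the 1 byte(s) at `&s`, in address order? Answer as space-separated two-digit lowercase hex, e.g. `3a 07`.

24

seq:1 = 0 → 0x0 << 0 → word 0x00
slot:1 = 0 → 0x0 << 1 → word 0x00
state:2 = 1 → 0x1 << 2 → word 0x04
kind:4 = 2 → 0x2 << 4 → word 0x24
word = 0x24 → little-endian bytes:
  [0]=0x24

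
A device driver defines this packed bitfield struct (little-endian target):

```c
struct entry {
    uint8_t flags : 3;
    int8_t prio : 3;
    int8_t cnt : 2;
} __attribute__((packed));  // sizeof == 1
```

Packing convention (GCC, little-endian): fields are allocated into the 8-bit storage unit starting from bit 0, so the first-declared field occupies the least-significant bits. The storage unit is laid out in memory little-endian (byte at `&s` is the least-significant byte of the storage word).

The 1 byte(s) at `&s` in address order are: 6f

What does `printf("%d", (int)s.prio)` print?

[0]=0x6f (little-endian) → word 0x6f
flags [0+:3] = (word>>0) & 0x7 = 7
prio [3+:3] = (word>>3) & 0x7 = 5  ←
cnt [6+:2] = (word>>6) & 0x3 = 1
prio signed 3b, MSB=1: 5 - 8 = -3

-3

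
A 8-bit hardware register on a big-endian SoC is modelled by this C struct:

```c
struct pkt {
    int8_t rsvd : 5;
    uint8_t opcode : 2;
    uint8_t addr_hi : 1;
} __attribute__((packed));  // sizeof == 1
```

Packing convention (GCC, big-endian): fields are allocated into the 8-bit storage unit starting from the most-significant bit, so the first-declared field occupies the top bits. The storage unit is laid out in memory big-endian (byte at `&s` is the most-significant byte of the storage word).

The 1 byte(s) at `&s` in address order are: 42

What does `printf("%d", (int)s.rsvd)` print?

8

[0]=0x42 (big-endian) → word 0x42
rsvd:5 @ bit 3 → (0x42>>3)&0x1f = 0x8  ←
opcode:2 @ bit 1 → (0x42>>1)&0x3 = 0x1
addr_hi:1 @ bit 0 → (0x42>>0)&0x1 = 0x0
rsvd signed 5b, MSB=0: value = 8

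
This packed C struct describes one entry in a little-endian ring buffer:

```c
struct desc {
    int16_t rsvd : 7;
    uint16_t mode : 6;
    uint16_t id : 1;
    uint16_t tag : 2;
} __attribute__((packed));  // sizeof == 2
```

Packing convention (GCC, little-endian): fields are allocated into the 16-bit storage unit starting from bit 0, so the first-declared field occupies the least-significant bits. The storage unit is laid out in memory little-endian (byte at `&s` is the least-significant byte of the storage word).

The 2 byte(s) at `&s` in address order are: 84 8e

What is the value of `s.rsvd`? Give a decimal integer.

4

[0]=0x84 [1]=0x8e (little-endian) → word 0x8e84
rsvd:7 @ bit 0 → (0x8e84>>0)&0x7f = 0x4  ←
mode:6 @ bit 7 → (0x8e84>>7)&0x3f = 0x1d
id:1 @ bit 13 → (0x8e84>>13)&0x1 = 0x0
tag:2 @ bit 14 → (0x8e84>>14)&0x3 = 0x2
rsvd signed 7b, MSB=0: value = 4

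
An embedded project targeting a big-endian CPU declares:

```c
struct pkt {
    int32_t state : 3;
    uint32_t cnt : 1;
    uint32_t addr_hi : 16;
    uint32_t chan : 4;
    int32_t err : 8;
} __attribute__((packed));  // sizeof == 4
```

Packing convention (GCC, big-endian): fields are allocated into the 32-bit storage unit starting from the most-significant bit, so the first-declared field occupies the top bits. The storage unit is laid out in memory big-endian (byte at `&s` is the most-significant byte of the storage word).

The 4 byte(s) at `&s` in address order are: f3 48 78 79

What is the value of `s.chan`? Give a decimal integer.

8

[0]=0xf3 [1]=0x48 [2]=0x78 [3]=0x79 (big-endian) → word 0xf3487879
state:3 @ bit 29 → (0xf3487879>>29)&0x7 = 0x7
cnt:1 @ bit 28 → (0xf3487879>>28)&0x1 = 0x1
addr_hi:16 @ bit 12 → (0xf3487879>>12)&0xffff = 0x3487
chan:4 @ bit 8 → (0xf3487879>>8)&0xf = 0x8  ←
err:8 @ bit 0 → (0xf3487879>>0)&0xff = 0x79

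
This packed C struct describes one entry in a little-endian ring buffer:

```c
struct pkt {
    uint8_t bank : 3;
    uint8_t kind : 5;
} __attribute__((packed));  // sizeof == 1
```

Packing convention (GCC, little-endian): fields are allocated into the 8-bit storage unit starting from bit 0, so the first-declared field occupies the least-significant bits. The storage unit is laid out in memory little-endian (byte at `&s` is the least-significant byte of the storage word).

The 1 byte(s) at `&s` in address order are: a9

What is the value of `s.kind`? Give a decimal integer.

21

[0]=0xa9 (little-endian) → word 0xa9
bank:3 @ bit 0 → (0xa9>>0)&0x7 = 0x1
kind:5 @ bit 3 → (0xa9>>3)&0x1f = 0x15  ←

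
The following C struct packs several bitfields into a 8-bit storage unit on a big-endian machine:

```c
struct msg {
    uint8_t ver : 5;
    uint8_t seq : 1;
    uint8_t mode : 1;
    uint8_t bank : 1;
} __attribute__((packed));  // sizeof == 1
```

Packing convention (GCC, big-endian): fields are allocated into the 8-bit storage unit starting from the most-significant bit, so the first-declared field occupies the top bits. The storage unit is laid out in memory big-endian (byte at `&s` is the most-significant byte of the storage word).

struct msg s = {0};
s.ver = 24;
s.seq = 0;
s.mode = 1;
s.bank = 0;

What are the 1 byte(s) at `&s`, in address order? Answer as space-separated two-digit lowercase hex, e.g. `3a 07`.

c2

[3+:5] ver=24 & 0x1f = 0x18; word=0xc0
[2+:1] seq=0 & 0x1 = 0x0; word=0xc0
[1+:1] mode=1 & 0x1 = 0x1; word=0xc2
[0+:1] bank=0 & 0x1 = 0x0; word=0xc2
word = 0xc2 → big-endian bytes:
  [0]=0xc2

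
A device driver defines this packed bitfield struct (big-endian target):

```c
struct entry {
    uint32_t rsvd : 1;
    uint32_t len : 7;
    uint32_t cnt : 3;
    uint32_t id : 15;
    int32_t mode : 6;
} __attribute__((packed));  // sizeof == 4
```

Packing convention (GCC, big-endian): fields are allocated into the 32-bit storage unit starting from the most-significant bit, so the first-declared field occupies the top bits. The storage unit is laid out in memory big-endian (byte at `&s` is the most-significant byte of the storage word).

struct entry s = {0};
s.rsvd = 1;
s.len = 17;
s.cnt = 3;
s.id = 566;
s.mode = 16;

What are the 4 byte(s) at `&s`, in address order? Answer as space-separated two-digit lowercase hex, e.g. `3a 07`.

[31+:1] rsvd=1 & 0x1 = 0x1; word=0x80000000
[24+:7] len=17 & 0x7f = 0x11; word=0x91000000
[21+:3] cnt=3 & 0x7 = 0x3; word=0x91600000
[6+:15] id=566 & 0x7fff = 0x236; word=0x91608d80
[0+:6] mode=16 & 0x3f = 0x10; word=0x91608d90
word = 0x91608d90 → big-endian bytes:
  [0]=0x91  [1]=0x60  [2]=0x8d  [3]=0x90

91 60 8d 90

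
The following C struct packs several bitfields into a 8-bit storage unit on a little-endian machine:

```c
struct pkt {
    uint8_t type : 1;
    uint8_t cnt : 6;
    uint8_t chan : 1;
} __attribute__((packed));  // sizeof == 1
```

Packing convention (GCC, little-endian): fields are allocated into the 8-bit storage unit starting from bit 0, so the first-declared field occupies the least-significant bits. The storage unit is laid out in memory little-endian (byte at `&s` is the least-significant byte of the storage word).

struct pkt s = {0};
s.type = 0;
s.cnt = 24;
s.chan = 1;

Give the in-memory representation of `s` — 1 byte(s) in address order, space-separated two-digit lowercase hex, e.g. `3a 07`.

type:1 = 0 → 0x0 << 0 → word 0x00
cnt:6 = 24 → 0x18 << 1 → word 0x30
chan:1 = 1 → 0x1 << 7 → word 0xb0
word = 0xb0 → little-endian bytes:
  [0]=0xb0

b0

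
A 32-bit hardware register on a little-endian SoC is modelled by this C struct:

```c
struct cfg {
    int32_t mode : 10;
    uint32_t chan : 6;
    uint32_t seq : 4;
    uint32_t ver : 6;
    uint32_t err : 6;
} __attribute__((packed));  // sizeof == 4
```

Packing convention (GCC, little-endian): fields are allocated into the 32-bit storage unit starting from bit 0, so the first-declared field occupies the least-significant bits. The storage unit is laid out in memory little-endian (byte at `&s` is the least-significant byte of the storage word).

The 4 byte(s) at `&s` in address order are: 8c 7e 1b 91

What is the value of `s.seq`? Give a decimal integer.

[0]=0x8c [1]=0x7e [2]=0x1b [3]=0x91 (little-endian) → word 0x911b7e8c
mode [0+:10] = (word>>0) & 0x3ff = 652
chan [10+:6] = (word>>10) & 0x3f = 31
seq [16+:4] = (word>>16) & 0xf = 11  ←
ver [20+:6] = (word>>20) & 0x3f = 17
err [26+:6] = (word>>26) & 0x3f = 36

11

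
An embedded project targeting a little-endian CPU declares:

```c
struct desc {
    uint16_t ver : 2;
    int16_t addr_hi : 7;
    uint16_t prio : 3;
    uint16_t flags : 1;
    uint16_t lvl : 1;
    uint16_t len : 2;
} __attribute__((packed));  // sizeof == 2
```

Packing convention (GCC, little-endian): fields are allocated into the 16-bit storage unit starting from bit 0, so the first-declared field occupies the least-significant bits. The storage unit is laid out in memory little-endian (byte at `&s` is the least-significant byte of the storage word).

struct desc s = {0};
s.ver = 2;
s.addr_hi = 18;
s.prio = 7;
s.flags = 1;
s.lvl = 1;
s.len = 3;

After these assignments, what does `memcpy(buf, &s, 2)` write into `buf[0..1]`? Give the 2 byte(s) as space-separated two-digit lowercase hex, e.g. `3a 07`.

[0+:2] ver=2 & 0x3 = 0x2; word=0x0002
[2+:7] addr_hi=18 & 0x7f = 0x12; word=0x004a
[9+:3] prio=7 & 0x7 = 0x7; word=0x0e4a
[12+:1] flags=1 & 0x1 = 0x1; word=0x1e4a
[13+:1] lvl=1 & 0x1 = 0x1; word=0x3e4a
[14+:2] len=3 & 0x3 = 0x3; word=0xfe4a
word = 0xfe4a → little-endian bytes:
  [0]=0x4a  [1]=0xfe

4a fe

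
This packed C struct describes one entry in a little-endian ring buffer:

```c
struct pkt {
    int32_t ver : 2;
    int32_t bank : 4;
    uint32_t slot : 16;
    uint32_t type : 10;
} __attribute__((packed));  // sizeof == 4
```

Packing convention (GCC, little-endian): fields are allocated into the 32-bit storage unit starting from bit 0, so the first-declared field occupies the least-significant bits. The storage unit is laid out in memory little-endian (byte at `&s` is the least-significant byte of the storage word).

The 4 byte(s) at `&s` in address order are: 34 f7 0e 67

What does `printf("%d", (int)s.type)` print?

[0]=0x34 [1]=0xf7 [2]=0x0e [3]=0x67 (little-endian) → word 0x670ef734
ver [0+:2] = (word>>0) & 0x3 = 0
bank [2+:4] = (word>>2) & 0xf = 13
slot [6+:16] = (word>>6) & 0xffff = 15324
type [22+:10] = (word>>22) & 0x3ff = 412  ←

412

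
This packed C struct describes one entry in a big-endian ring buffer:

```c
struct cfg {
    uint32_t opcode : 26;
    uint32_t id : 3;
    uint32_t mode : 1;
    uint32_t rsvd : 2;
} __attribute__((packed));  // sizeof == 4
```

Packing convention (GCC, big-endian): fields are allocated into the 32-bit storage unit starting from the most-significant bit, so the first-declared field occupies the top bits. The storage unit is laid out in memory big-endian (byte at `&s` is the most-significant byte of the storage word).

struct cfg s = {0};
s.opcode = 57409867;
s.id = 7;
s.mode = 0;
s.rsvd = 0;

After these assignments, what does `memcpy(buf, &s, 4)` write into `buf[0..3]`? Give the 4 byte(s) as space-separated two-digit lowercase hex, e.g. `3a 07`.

opcode:26 = 57409867 → 0x36c014b << 6 → word 0xdb0052c0
id:3 = 7 → 0x7 << 3 → word 0xdb0052f8
mode:1 = 0 → 0x0 << 2 → word 0xdb0052f8
rsvd:2 = 0 → 0x0 << 0 → word 0xdb0052f8
word = 0xdb0052f8 → big-endian bytes:
  [0]=0xdb  [1]=0x00  [2]=0x52  [3]=0xf8

db 00 52 f8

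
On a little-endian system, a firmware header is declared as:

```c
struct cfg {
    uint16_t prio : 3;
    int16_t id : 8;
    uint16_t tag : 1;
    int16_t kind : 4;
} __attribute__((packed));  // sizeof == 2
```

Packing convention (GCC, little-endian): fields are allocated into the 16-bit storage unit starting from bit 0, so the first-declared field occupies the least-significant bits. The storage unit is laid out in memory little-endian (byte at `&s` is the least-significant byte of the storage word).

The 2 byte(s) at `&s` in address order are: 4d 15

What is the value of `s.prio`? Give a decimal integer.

5

[0]=0x4d [1]=0x15 (little-endian) → word 0x154d
prio:3 @ bit 0 → (0x154d>>0)&0x7 = 0x5  ←
id:8 @ bit 3 → (0x154d>>3)&0xff = 0xa9
tag:1 @ bit 11 → (0x154d>>11)&0x1 = 0x0
kind:4 @ bit 12 → (0x154d>>12)&0xf = 0x1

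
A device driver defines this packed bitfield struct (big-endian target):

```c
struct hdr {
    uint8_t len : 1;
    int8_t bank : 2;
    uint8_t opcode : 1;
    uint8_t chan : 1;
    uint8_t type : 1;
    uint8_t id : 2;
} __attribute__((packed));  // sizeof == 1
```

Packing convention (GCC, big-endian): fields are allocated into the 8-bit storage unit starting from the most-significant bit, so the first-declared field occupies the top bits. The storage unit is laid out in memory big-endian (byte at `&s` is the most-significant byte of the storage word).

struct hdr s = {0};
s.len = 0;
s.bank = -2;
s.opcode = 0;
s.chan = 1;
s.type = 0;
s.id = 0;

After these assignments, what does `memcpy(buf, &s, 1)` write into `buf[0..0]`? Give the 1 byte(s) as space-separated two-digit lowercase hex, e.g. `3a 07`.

48

len:1 = 0 → 0x0 << 7 → word 0x00
bank:2 = -2 → 0x2 << 5 → word 0x40
opcode:1 = 0 → 0x0 << 4 → word 0x40
chan:1 = 1 → 0x1 << 3 → word 0x48
type:1 = 0 → 0x0 << 2 → word 0x48
id:2 = 0 → 0x0 << 0 → word 0x48
word = 0x48 → big-endian bytes:
  [0]=0x48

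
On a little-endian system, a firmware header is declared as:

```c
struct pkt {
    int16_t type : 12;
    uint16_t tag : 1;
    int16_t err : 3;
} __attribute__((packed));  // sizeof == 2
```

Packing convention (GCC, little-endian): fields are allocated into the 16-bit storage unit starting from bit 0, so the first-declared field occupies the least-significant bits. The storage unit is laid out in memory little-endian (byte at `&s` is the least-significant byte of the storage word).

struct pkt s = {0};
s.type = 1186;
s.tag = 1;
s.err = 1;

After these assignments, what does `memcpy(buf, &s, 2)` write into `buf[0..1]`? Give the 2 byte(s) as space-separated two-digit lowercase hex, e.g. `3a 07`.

type:12 = 1186 → 0x4a2 << 0 → word 0x04a2
tag:1 = 1 → 0x1 << 12 → word 0x14a2
err:3 = 1 → 0x1 << 13 → word 0x34a2
word = 0x34a2 → little-endian bytes:
  [0]=0xa2  [1]=0x34

a2 34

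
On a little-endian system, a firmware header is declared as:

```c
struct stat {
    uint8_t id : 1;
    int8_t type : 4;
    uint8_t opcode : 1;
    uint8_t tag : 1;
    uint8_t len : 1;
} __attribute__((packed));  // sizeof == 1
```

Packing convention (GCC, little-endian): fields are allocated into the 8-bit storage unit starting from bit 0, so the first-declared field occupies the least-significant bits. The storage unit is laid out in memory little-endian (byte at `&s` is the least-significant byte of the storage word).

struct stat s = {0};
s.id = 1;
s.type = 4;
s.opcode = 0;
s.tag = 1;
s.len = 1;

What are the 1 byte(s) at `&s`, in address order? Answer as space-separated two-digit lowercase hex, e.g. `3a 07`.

[0+:1] id=1 & 0x1 = 0x1; word=0x01
[1+:4] type=4 & 0xf = 0x4; word=0x09
[5+:1] opcode=0 & 0x1 = 0x0; word=0x09
[6+:1] tag=1 & 0x1 = 0x1; word=0x49
[7+:1] len=1 & 0x1 = 0x1; word=0xc9
word = 0xc9 → little-endian bytes:
  [0]=0xc9

c9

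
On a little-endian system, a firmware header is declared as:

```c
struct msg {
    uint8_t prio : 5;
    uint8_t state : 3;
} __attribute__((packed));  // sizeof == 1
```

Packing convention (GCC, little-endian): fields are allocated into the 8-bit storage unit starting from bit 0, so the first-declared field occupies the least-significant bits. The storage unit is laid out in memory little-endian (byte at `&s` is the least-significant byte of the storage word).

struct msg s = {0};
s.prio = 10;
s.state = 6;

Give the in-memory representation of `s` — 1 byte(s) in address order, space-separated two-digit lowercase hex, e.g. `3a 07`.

ca

[0+:5] prio=10 & 0x1f = 0xa; word=0x0a
[5+:3] state=6 & 0x7 = 0x6; word=0xca
word = 0xca → little-endian bytes:
  [0]=0xca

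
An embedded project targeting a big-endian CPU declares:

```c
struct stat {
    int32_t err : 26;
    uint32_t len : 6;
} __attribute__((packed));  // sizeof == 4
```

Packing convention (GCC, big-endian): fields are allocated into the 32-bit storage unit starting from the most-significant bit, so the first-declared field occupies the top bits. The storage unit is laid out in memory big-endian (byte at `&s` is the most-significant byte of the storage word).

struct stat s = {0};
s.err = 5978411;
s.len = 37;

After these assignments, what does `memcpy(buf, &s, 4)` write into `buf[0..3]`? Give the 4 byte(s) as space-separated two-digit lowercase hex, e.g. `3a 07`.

err (26b) val=5978411 bits=0x5b392b at bit 6: 0x16ce4ac0
len (6b) val=37 bits=0x25 at bit 0: 0x16ce4ae5
word = 0x16ce4ae5 → big-endian bytes:
  [0]=0x16  [1]=0xce  [2]=0x4a  [3]=0xe5

16 ce 4a e5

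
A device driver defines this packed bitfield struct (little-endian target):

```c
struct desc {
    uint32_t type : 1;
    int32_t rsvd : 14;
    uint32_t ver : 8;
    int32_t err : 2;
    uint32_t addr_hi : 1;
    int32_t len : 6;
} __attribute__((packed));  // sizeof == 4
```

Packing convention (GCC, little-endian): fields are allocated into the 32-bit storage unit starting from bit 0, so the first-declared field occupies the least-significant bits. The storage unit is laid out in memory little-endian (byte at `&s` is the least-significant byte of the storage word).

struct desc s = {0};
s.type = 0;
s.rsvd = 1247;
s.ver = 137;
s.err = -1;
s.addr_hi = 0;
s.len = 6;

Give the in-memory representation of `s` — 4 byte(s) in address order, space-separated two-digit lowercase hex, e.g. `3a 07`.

be 89 c4 19

[0+:1] type=0 & 0x1 = 0x0; word=0x00000000
[1+:14] rsvd=1247 & 0x3fff = 0x4df; word=0x000009be
[15+:8] ver=137 & 0xff = 0x89; word=0x004489be
[23+:2] err=-1 & 0x3 = 0x3; word=0x01c489be
[25+:1] addr_hi=0 & 0x1 = 0x0; word=0x01c489be
[26+:6] len=6 & 0x3f = 0x6; word=0x19c489be
word = 0x19c489be → little-endian bytes:
  [0]=0xbe  [1]=0x89  [2]=0xc4  [3]=0x19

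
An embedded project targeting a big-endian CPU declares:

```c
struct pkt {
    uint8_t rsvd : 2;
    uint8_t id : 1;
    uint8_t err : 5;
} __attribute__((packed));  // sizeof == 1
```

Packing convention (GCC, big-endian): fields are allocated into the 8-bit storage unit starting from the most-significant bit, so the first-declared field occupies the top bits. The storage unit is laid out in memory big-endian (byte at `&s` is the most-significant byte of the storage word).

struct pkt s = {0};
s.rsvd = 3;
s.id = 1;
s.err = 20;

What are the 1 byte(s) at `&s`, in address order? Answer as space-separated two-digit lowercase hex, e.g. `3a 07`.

f4

[6+:2] rsvd=3 & 0x3 = 0x3; word=0xc0
[5+:1] id=1 & 0x1 = 0x1; word=0xe0
[0+:5] err=20 & 0x1f = 0x14; word=0xf4
word = 0xf4 → big-endian bytes:
  [0]=0xf4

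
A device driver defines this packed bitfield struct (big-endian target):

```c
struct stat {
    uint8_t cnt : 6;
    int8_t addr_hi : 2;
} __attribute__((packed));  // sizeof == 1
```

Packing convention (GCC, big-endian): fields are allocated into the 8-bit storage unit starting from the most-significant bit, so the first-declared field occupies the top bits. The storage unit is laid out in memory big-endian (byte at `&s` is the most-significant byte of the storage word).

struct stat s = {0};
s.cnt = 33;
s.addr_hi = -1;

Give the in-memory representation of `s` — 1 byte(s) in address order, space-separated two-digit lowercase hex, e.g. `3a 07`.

cnt:6 = 33 → 0x21 << 2 → word 0x84
addr_hi:2 = -1 → 0x3 << 0 → word 0x87
word = 0x87 → big-endian bytes:
  [0]=0x87

87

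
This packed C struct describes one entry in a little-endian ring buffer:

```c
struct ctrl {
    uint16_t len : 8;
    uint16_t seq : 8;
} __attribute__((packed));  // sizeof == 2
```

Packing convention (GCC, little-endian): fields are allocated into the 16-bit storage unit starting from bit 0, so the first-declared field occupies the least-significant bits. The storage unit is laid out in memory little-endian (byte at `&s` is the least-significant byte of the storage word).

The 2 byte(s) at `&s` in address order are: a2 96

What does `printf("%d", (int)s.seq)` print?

[0]=0xa2 [1]=0x96 (little-endian) → word 0x96a2
len [0+:8] = (word>>0) & 0xff = 162
seq [8+:8] = (word>>8) & 0xff = 150  ←

150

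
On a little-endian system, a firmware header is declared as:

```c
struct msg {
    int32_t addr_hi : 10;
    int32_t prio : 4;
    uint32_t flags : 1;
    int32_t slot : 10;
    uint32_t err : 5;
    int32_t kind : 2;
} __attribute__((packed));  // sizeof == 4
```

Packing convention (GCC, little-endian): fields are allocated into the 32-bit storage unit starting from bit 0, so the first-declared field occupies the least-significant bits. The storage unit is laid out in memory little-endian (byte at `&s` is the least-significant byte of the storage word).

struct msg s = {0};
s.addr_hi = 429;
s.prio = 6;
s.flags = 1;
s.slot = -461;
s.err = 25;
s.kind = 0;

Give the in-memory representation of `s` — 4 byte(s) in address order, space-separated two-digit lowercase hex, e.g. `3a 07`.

ad d9 19 33

[0+:10] addr_hi=429 & 0x3ff = 0x1ad; word=0x000001ad
[10+:4] prio=6 & 0xf = 0x6; word=0x000019ad
[14+:1] flags=1 & 0x1 = 0x1; word=0x000059ad
[15+:10] slot=-461 & 0x3ff = 0x233; word=0x0119d9ad
[25+:5] err=25 & 0x1f = 0x19; word=0x3319d9ad
[30+:2] kind=0 & 0x3 = 0x0; word=0x3319d9ad
word = 0x3319d9ad → little-endian bytes:
  [0]=0xad  [1]=0xd9  [2]=0x19  [3]=0x33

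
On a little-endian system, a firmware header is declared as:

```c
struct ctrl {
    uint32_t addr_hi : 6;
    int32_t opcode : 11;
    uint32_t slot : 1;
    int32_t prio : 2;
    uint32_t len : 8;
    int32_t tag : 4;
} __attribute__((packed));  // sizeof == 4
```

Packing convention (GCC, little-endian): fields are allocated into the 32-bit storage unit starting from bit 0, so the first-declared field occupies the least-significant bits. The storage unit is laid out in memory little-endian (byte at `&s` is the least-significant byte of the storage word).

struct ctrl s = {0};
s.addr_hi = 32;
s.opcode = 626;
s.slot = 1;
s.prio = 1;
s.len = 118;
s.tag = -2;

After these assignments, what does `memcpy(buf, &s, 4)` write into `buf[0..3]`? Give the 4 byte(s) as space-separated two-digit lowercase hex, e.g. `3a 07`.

a0 9c 66 e7

[0+:6] addr_hi=32 & 0x3f = 0x20; word=0x00000020
[6+:11] opcode=626 & 0x7ff = 0x272; word=0x00009ca0
[17+:1] slot=1 & 0x1 = 0x1; word=0x00029ca0
[18+:2] prio=1 & 0x3 = 0x1; word=0x00069ca0
[20+:8] len=118 & 0xff = 0x76; word=0x07669ca0
[28+:4] tag=-2 & 0xf = 0xe; word=0xe7669ca0
word = 0xe7669ca0 → little-endian bytes:
  [0]=0xa0  [1]=0x9c  [2]=0x66  [3]=0xe7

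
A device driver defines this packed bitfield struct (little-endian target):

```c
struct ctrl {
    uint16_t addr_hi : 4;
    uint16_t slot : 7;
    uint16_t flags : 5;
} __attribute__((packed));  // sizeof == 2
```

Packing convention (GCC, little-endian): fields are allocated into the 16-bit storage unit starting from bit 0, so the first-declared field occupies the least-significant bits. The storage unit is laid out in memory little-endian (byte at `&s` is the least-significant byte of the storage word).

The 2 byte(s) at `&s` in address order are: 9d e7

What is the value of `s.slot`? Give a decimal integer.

121

[0]=0x9d [1]=0xe7 (little-endian) → word 0xe79d
addr_hi [0+:4] = (word>>0) & 0xf = 13
slot [4+:7] = (word>>4) & 0x7f = 121  ←
flags [11+:5] = (word>>11) & 0x1f = 28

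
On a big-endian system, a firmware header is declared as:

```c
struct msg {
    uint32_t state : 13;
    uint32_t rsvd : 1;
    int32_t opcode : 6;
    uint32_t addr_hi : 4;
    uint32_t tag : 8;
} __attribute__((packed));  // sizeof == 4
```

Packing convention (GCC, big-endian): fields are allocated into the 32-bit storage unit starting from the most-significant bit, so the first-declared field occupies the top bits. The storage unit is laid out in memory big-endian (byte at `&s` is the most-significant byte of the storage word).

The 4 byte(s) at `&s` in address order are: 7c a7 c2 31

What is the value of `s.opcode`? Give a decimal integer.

-4

[0]=0x7c [1]=0xa7 [2]=0xc2 [3]=0x31 (big-endian) → word 0x7ca7c231
state [19+:13] = (word>>19) & 0x1fff = 3988
rsvd [18+:1] = (word>>18) & 0x1 = 1
opcode [12+:6] = (word>>12) & 0x3f = 60  ←
addr_hi [8+:4] = (word>>8) & 0xf = 2
tag [0+:8] = (word>>0) & 0xff = 49
opcode signed 6b, MSB=1: 60 - 64 = -4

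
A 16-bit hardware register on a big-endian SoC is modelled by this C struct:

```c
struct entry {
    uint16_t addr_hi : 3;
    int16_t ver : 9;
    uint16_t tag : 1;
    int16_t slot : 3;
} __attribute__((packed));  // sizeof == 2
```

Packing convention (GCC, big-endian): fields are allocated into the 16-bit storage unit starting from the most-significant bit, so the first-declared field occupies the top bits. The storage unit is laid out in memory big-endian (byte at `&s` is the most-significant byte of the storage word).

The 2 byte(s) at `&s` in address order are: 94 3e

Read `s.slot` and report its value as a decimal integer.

[0]=0x94 [1]=0x3e (big-endian) → word 0x943e
addr_hi [13+:3] = (word>>13) & 0x7 = 4
ver [4+:9] = (word>>4) & 0x1ff = 323
tag [3+:1] = (word>>3) & 0x1 = 1
slot [0+:3] = (word>>0) & 0x7 = 6  ←
slot signed 3b, MSB=1: 6 - 8 = -2

-2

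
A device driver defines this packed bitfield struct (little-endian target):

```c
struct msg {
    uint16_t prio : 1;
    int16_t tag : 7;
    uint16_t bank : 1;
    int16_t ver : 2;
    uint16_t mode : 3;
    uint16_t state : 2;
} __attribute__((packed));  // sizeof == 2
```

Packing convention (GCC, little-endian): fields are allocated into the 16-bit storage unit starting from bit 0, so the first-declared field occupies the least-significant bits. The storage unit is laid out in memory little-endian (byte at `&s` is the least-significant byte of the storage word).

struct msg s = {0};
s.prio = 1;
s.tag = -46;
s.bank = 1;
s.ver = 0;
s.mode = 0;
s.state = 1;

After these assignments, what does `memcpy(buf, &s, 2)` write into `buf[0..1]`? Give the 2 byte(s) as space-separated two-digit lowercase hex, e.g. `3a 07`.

prio:1 = 1 → 0x1 << 0 → word 0x0001
tag:7 = -46 → 0x52 << 1 → word 0x00a5
bank:1 = 1 → 0x1 << 8 → word 0x01a5
ver:2 = 0 → 0x0 << 9 → word 0x01a5
mode:3 = 0 → 0x0 << 11 → word 0x01a5
state:2 = 1 → 0x1 << 14 → word 0x41a5
word = 0x41a5 → little-endian bytes:
  [0]=0xa5  [1]=0x41

a5 41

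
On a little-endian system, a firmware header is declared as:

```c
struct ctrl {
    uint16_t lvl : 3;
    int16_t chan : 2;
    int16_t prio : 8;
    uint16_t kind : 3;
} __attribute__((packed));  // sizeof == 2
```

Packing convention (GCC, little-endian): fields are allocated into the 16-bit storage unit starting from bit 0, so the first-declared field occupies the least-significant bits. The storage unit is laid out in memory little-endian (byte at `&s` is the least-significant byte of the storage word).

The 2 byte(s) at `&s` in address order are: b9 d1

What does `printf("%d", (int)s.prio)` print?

-115

[0]=0xb9 [1]=0xd1 (little-endian) → word 0xd1b9
lvl [0+:3] = (word>>0) & 0x7 = 1
chan [3+:2] = (word>>3) & 0x3 = 3
prio [5+:8] = (word>>5) & 0xff = 141  ←
kind [13+:3] = (word>>13) & 0x7 = 6
prio signed 8b, MSB=1: 141 - 256 = -115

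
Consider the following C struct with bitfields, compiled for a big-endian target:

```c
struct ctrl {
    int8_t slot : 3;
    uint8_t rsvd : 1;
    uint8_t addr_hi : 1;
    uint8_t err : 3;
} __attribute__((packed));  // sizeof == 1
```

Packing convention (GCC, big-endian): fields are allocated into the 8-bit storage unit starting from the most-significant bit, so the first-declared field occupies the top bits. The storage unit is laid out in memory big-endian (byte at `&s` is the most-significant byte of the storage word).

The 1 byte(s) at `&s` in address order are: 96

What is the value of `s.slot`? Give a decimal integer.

[0]=0x96 (big-endian) → word 0x96
slot [5+:3] = (word>>5) & 0x7 = 4  ←
rsvd [4+:1] = (word>>4) & 0x1 = 1
addr_hi [3+:1] = (word>>3) & 0x1 = 0
err [0+:3] = (word>>0) & 0x7 = 6
slot signed 3b, MSB=1: 4 - 8 = -4

-4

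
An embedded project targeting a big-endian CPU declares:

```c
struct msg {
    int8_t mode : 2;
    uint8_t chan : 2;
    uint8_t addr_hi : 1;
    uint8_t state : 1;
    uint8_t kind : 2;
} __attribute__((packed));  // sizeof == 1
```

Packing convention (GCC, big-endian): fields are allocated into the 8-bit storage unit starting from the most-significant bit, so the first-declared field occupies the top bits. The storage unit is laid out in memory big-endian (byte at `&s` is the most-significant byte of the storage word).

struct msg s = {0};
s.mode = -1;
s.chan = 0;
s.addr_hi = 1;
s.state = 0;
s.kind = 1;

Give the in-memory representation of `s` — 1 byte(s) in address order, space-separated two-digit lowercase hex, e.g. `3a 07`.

c9

mode (2b) val=-1 bits=0x3 at bit 6: 0xc0
chan (2b) val=0 bits=0x0 at bit 4: 0xc0
addr_hi (1b) val=1 bits=0x1 at bit 3: 0xc8
state (1b) val=0 bits=0x0 at bit 2: 0xc8
kind (2b) val=1 bits=0x1 at bit 0: 0xc9
word = 0xc9 → big-endian bytes:
  [0]=0xc9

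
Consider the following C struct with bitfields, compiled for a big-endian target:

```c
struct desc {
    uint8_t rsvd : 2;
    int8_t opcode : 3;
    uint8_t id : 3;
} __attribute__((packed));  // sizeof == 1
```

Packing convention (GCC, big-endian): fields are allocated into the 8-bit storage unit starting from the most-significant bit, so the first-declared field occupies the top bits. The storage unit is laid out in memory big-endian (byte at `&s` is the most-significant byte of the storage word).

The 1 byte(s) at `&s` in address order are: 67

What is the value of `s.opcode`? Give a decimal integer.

[0]=0x67 (big-endian) → word 0x67
rsvd [6+:2] = (word>>6) & 0x3 = 1
opcode [3+:3] = (word>>3) & 0x7 = 4  ←
id [0+:3] = (word>>0) & 0x7 = 7
opcode signed 3b, MSB=1: 4 - 8 = -4

-4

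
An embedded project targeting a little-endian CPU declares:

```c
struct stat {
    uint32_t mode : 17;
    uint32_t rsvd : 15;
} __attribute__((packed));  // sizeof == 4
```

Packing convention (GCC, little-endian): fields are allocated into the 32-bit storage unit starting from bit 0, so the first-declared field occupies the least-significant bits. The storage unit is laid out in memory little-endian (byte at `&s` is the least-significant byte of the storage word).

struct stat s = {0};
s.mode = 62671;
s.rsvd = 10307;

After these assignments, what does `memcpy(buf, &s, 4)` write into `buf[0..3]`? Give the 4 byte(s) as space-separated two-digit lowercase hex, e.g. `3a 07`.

[0+:17] mode=62671 & 0x1ffff = 0xf4cf; word=0x0000f4cf
[17+:15] rsvd=10307 & 0x7fff = 0x2843; word=0x5086f4cf
word = 0x5086f4cf → little-endian bytes:
  [0]=0xcf  [1]=0xf4  [2]=0x86  [3]=0x50

cf f4 86 50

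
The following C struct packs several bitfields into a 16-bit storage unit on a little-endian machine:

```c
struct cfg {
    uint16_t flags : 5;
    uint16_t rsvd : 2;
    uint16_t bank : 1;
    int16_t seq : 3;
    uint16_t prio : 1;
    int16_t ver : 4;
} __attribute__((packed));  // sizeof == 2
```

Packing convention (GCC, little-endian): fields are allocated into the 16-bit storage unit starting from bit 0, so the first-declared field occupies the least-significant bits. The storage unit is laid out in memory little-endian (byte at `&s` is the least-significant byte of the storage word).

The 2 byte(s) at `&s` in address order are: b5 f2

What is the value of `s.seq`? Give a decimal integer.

2

[0]=0xb5 [1]=0xf2 (little-endian) → word 0xf2b5
flags [0+:5] = (word>>0) & 0x1f = 21
rsvd [5+:2] = (word>>5) & 0x3 = 1
bank [7+:1] = (word>>7) & 0x1 = 1
seq [8+:3] = (word>>8) & 0x7 = 2  ←
prio [11+:1] = (word>>11) & 0x1 = 0
ver [12+:4] = (word>>12) & 0xf = 15
seq signed 3b, MSB=0: value = 2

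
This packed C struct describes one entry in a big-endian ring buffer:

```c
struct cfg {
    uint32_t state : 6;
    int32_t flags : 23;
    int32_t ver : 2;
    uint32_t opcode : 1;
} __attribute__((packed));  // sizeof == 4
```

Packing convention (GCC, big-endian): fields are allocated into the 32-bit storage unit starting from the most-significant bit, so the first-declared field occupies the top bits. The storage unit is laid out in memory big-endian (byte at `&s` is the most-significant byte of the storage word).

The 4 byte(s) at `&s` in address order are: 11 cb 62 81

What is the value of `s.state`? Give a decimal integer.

[0]=0x11 [1]=0xcb [2]=0x62 [3]=0x81 (big-endian) → word 0x11cb6281
state [26+:6] = (word>>26) & 0x3f = 4  ←
flags [3+:23] = (word>>3) & 0x7fffff = 3763280
ver [1+:2] = (word>>1) & 0x3 = 0
opcode [0+:1] = (word>>0) & 0x1 = 1

4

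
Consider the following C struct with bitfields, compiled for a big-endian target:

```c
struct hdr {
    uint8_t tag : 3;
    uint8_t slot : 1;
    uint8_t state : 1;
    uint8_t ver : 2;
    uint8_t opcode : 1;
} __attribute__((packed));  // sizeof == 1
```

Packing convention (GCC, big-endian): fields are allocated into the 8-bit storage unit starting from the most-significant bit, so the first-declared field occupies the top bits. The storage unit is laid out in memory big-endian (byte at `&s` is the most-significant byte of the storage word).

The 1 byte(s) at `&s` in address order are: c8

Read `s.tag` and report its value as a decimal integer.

6

[0]=0xc8 (big-endian) → word 0xc8
tag:3 @ bit 5 → (0xc8>>5)&0x7 = 0x6  ←
slot:1 @ bit 4 → (0xc8>>4)&0x1 = 0x0
state:1 @ bit 3 → (0xc8>>3)&0x1 = 0x1
ver:2 @ bit 1 → (0xc8>>1)&0x3 = 0x0
opcode:1 @ bit 0 → (0xc8>>0)&0x1 = 0x0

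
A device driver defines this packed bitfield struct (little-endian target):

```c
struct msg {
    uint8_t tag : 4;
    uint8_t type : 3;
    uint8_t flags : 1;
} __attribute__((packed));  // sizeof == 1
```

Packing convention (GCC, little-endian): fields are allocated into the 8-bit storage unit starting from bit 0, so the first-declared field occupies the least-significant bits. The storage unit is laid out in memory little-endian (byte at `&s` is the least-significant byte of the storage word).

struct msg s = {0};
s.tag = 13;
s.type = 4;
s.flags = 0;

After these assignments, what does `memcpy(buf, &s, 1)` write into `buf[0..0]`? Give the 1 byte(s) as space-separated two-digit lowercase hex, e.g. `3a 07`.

[0+:4] tag=13 & 0xf = 0xd; word=0x0d
[4+:3] type=4 & 0x7 = 0x4; word=0x4d
[7+:1] flags=0 & 0x1 = 0x0; word=0x4d
word = 0x4d → little-endian bytes:
  [0]=0x4d

4d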